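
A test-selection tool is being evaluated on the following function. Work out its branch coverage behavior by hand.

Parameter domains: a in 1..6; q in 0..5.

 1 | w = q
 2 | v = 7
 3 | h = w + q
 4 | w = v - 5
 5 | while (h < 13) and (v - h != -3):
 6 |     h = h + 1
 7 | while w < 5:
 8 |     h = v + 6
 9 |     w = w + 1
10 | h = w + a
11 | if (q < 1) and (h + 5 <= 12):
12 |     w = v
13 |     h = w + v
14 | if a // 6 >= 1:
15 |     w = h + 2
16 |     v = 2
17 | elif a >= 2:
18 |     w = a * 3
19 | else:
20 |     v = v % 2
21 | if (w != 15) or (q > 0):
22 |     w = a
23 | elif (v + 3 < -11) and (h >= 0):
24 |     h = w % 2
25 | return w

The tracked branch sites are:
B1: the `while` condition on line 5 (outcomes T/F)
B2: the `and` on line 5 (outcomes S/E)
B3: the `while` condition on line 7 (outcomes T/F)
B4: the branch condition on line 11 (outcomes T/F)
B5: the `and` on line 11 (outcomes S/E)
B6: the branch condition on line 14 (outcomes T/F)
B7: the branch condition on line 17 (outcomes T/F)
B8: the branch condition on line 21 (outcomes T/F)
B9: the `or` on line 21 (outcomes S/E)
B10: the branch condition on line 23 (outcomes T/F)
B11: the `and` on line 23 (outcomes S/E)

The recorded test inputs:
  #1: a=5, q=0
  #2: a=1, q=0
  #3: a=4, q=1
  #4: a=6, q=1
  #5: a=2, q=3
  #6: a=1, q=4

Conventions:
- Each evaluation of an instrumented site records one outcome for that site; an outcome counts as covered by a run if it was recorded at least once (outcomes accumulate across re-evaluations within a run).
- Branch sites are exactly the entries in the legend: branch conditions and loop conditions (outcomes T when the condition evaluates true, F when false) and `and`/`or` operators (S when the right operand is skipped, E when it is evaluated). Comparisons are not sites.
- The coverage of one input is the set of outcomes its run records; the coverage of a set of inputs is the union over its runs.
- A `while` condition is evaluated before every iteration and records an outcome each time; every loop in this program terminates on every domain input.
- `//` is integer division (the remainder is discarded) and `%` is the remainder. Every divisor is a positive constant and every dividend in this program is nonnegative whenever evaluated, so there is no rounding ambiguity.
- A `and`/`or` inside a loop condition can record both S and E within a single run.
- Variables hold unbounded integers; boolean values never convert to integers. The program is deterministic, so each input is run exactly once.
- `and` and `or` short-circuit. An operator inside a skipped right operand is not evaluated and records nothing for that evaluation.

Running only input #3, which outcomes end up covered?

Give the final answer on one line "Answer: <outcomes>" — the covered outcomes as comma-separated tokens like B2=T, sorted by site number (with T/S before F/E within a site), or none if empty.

Event log for input #3 (a=4, q=1):
  B2->E, B1->T, B2->E, B1->T, B2->E, B1->T, B2->E, B1->T, B2->E, B1->T
  B2->E, B1->T, B2->E, B1->T, B2->E, B1->T, B2->E, B1->F, B3->T, B3->T
  B3->T, B3->F, B5->S, B4->F, B6->F, B7->T, B9->S, B8->T
as a set, this run covers: B1=T, B1=F, B2=E, B3=T, B3=F, B4=F, B5=S, B6=F, B7=T, B8=T, B9=S

Answer: B1=T, B1=F, B2=E, B3=T, B3=F, B4=F, B5=S, B6=F, B7=T, B8=T, B9=S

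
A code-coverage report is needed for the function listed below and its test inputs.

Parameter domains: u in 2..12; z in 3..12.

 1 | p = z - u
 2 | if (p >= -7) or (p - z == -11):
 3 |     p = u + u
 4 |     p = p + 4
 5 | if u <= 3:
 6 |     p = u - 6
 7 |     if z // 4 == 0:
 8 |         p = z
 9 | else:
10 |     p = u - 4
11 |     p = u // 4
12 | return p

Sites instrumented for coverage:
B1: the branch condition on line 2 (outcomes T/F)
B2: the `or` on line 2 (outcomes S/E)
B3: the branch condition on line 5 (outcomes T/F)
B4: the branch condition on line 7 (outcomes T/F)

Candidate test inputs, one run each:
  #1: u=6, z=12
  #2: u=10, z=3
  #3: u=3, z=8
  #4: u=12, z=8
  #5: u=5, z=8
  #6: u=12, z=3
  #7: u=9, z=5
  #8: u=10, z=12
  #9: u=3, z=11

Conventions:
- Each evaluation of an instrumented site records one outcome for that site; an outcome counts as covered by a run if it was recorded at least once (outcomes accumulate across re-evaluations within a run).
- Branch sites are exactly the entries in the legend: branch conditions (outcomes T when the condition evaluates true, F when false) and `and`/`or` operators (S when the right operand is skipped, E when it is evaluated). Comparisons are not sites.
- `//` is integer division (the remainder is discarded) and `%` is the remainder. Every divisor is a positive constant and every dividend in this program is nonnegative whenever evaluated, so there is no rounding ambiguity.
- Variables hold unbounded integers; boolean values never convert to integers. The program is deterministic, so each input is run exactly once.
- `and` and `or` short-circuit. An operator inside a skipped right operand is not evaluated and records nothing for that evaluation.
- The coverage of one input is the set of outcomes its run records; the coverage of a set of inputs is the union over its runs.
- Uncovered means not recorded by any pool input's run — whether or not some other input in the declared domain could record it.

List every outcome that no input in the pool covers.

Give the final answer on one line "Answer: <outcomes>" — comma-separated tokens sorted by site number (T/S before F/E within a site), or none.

run #1 (u=6, z=12) records B1=T, B2=S, B3=F
run #2 (u=10, z=3) records B1=T, B2=S, B3=F
run #3 (u=3, z=8) records B1=T, B2=S, B3=T, B4=F
run #4 (u=12, z=8) records B1=T, B2=S, B3=F
run #5 (u=5, z=8) records B1=T, B2=S, B3=F
run #6 (u=12, z=3) records B1=F, B2=E, B3=F
run #7 (u=9, z=5) records B1=T, B2=S, B3=F
run #8 (u=10, z=12) records B1=T, B2=S, B3=F
run #9 (u=3, z=11) records B1=T, B2=S, B3=T, B4=F
union over the pool: B1=T, B1=F, B2=S, B2=E, B3=T, B3=F, B4=F
uncovered (1 of 8): B4=T

Answer: B4=T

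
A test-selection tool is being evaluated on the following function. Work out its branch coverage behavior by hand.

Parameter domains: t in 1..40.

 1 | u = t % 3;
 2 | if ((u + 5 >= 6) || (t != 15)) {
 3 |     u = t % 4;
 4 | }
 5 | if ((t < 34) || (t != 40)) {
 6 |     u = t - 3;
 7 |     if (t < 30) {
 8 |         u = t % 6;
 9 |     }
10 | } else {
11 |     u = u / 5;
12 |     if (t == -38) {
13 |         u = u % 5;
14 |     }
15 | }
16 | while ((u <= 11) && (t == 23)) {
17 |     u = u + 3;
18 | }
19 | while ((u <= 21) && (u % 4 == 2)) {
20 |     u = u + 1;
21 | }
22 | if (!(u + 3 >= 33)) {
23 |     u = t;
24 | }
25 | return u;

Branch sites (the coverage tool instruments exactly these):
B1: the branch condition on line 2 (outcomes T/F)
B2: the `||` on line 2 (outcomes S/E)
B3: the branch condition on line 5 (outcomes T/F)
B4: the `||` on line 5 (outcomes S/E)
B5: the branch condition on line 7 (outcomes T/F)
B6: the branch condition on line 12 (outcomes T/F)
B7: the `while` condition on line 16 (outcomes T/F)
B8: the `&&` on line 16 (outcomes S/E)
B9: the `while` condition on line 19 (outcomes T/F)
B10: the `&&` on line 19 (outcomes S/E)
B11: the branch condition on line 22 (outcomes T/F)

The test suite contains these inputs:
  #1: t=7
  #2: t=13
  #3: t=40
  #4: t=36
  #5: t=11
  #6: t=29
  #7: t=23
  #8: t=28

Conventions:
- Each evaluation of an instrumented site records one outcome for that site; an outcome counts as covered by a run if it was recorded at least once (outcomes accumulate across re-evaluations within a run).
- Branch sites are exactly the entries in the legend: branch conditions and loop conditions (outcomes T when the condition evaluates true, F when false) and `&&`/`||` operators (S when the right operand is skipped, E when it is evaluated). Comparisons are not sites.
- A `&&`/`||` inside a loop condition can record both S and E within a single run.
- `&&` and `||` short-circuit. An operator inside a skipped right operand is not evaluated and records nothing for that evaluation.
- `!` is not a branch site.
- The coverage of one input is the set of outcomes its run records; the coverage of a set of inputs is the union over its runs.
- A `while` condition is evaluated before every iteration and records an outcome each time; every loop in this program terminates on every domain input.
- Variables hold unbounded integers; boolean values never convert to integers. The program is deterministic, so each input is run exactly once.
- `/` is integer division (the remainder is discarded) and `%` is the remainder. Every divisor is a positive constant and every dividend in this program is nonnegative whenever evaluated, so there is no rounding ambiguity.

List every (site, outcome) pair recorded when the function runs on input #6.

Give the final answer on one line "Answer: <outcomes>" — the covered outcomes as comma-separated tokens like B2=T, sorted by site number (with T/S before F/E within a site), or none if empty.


Simulating input #6 (t=29) step by step:
  B2->S, B1->T, B4->S, B3->T, B5->T, B8->E, B7->F, B10->E, B9->F, B11->T
deduplicating events, the covered set is: B1=T, B2=S, B3=T, B4=S, B5=T, B7=F, B8=E, B9=F, B10=E, B11=T
Answer: B1=T, B2=S, B3=T, B4=S, B5=T, B7=F, B8=E, B9=F, B10=E, B11=T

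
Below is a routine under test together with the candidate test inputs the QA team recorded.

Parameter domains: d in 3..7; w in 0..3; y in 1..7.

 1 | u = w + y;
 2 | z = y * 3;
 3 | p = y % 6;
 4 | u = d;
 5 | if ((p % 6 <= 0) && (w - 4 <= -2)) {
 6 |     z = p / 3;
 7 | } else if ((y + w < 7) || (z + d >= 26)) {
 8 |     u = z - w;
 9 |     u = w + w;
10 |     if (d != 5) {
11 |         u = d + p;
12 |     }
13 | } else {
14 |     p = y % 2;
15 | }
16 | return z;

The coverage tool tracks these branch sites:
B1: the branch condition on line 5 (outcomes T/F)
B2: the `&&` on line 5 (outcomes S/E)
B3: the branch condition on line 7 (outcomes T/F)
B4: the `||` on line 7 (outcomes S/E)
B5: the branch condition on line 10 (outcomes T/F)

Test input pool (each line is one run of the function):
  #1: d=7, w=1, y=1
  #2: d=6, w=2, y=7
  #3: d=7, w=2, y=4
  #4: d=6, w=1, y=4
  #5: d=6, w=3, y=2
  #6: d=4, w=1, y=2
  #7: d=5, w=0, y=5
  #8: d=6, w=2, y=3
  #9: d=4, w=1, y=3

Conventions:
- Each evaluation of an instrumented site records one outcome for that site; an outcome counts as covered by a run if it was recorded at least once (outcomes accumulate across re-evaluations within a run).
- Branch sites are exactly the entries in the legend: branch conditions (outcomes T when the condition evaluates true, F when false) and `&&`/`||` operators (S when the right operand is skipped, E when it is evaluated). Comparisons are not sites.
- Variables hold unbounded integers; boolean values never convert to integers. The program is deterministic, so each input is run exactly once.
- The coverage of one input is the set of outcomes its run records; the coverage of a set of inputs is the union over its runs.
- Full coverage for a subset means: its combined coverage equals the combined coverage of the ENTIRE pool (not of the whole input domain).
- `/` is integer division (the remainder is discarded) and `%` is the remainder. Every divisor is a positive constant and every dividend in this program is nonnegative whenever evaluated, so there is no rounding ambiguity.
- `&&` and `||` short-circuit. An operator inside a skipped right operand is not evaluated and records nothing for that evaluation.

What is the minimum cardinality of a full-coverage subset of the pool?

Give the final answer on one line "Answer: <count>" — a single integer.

test 1 (d=7, w=1, y=1) fires B2->S, B1->F, B4->S, B3->T, B5->T; hits B1=F, B2=S, B3=T, B4=S, B5=T
test 2 (d=6, w=2, y=7) fires B2->S, B1->F, B4->E, B3->T, B5->T; hits B1=F, B2=S, B3=T, B4=E, B5=T
test 3 (d=7, w=2, y=4) fires B2->S, B1->F, B4->S, B3->T, B5->T; hits B1=F, B2=S, B3=T, B4=S, B5=T
test 4 (d=6, w=1, y=4) fires B2->S, B1->F, B4->S, B3->T, B5->T; hits B1=F, B2=S, B3=T, B4=S, B5=T
test 5 (d=6, w=3, y=2) fires B2->S, B1->F, B4->S, B3->T, B5->T; hits B1=F, B2=S, B3=T, B4=S, B5=T
test 6 (d=4, w=1, y=2) fires B2->S, B1->F, B4->S, B3->T, B5->T; hits B1=F, B2=S, B3=T, B4=S, B5=T
test 7 (d=5, w=0, y=5) fires B2->S, B1->F, B4->S, B3->T, B5->F; hits B1=F, B2=S, B3=T, B4=S, B5=F
test 8 (d=6, w=2, y=3) fires B2->S, B1->F, B4->S, B3->T, B5->T; hits B1=F, B2=S, B3=T, B4=S, B5=T
test 9 (d=4, w=1, y=3) fires B2->S, B1->F, B4->S, B3->T, B5->T; hits B1=F, B2=S, B3=T, B4=S, B5=T
pool-wide coverage (7 outcomes): B1=F, B2=S, B3=T, B4=S, B4=E, B5=T, B5=F
no size-1 subset reaches all 7 outcomes (best union: 5/7)
the canonical winner is {2, 7}: size 2, full 7-outcome coverage, earliest index list among size-2 covers

Answer: 2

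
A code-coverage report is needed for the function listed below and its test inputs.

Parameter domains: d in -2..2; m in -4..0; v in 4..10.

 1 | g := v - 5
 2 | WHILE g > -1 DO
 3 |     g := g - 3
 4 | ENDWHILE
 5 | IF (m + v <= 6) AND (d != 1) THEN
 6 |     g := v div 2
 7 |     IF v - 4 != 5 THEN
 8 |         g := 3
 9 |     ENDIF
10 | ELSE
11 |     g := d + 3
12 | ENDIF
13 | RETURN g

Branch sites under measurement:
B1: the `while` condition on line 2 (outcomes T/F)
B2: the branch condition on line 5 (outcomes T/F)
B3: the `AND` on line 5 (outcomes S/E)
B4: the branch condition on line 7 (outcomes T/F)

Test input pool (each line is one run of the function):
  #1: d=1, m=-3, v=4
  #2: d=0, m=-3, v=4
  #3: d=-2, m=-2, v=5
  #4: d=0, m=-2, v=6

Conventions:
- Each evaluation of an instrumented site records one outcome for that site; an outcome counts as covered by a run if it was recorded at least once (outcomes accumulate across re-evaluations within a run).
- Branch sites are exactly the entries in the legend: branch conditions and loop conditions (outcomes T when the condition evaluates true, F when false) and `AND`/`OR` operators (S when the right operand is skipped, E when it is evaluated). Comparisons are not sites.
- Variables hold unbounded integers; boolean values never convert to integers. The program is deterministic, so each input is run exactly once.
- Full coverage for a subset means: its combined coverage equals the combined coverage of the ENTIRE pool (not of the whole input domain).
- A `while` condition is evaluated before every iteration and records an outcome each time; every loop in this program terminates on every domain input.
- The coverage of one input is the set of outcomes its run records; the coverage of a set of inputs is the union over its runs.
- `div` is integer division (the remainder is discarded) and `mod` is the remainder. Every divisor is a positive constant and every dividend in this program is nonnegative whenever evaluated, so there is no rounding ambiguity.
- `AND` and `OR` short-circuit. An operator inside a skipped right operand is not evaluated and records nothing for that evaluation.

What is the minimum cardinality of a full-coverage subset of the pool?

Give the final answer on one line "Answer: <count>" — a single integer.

test 1 (d=1, m=-3, v=4) fires B1->F, B3->E, B2->F; hits B1=F, B2=F, B3=E
test 2 (d=0, m=-3, v=4) fires B1->F, B3->E, B2->T, B4->T; hits B1=F, B2=T, B3=E, B4=T
test 3 (d=-2, m=-2, v=5) fires B1->T, B1->F, B3->E, B2->T, B4->T; hits B1=T, B1=F, B2=T, B3=E, B4=T
test 4 (d=0, m=-2, v=6) fires B1->T, B1->F, B3->E, B2->T, B4->T; hits B1=T, B1=F, B2=T, B3=E, B4=T
together the pool reaches 6 outcomes: B1=T, B1=F, B2=T, B2=F, B3=E, B4=T
no size-1 subset reaches all 6 outcomes (best union: 5/6)
size 2: inputs {1, 3} cover all 6 outcomes, and no lexicographically smaller subset of this size does

Answer: 2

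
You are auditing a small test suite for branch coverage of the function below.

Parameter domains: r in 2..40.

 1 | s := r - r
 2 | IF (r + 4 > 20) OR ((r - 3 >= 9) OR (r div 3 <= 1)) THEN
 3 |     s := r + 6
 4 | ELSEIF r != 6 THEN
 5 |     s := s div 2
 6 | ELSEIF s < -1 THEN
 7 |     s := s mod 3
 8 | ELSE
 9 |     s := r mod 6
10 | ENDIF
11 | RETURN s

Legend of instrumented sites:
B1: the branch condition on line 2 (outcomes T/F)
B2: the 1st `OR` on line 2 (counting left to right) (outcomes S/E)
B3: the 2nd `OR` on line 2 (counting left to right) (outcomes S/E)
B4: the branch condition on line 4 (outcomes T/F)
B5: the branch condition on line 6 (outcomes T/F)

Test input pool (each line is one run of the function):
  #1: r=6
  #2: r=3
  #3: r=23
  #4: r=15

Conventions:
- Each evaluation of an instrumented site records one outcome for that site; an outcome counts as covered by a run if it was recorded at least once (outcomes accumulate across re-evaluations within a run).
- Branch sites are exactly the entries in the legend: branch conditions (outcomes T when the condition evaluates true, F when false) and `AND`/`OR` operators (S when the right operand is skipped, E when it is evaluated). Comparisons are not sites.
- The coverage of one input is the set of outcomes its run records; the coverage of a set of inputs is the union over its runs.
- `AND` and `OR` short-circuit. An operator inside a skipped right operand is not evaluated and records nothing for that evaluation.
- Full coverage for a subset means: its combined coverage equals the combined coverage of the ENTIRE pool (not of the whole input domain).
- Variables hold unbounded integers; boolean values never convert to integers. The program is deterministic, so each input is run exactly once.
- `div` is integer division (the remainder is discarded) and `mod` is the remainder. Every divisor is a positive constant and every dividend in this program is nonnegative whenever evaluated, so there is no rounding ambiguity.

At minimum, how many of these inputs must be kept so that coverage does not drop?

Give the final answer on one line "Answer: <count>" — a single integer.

input #1 (r=6): events B2->E, B3->E, B1->F, B4->F, B5->F; covers B1=F, B2=E, B3=E, B4=F, B5=F
input #2 (r=3): events B2->E, B3->E, B1->T; covers B1=T, B2=E, B3=E
input #3 (r=23): events B2->S, B1->T; covers B1=T, B2=S
input #4 (r=15): events B2->E, B3->S, B1->T; covers B1=T, B2=E, B3=S
the full pool covers 8 outcomes: B1=T, B1=F, B2=S, B2=E, B3=S, B3=E, B4=F, B5=F
checked all size-1 subsets: none covers 8 outcomes (max 5/8)
checked all size-2 subsets: none covers 8 outcomes (max 7/8)
size 3: inputs {1, 3, 4} cover all 8 outcomes, and no lexicographically smaller subset of this size does

Answer: 3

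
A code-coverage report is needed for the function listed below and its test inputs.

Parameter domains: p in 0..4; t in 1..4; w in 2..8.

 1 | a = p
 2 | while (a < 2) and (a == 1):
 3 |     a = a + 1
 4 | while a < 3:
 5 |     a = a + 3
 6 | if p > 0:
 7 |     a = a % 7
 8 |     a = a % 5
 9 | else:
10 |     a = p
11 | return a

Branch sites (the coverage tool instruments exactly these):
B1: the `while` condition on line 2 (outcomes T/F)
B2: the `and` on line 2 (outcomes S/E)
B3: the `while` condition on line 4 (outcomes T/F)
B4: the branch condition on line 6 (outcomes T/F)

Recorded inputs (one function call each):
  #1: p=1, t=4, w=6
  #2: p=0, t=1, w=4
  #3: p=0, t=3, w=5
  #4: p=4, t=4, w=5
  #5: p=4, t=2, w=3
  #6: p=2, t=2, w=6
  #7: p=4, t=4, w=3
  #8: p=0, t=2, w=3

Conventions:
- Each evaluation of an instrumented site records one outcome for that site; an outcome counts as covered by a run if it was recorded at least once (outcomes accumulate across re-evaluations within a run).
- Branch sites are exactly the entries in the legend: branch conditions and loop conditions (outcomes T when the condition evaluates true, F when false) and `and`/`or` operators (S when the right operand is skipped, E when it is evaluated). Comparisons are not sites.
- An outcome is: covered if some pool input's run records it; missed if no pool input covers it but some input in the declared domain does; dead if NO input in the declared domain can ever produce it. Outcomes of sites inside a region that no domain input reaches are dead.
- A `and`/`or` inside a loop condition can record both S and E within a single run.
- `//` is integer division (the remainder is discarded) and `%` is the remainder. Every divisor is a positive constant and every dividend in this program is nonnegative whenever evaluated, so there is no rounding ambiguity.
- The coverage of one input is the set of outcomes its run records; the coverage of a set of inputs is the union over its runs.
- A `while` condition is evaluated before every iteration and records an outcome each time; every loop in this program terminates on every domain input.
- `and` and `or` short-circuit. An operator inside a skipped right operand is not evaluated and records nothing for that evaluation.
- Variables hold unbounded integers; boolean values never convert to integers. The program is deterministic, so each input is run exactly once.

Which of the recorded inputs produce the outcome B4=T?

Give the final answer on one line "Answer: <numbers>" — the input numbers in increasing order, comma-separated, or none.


input #1 (p=1, t=4, w=6): hits B4=T
input #2 (p=0, t=1, w=4): never hits B4=T
input #3 (p=0, t=3, w=5): never hits B4=T
input #4 (p=4, t=4, w=5): hits B4=T
input #5 (p=4, t=2, w=3): hits B4=T
input #6 (p=2, t=2, w=6): hits B4=T
input #7 (p=4, t=4, w=3): hits B4=T
input #8 (p=0, t=2, w=3): never hits B4=T
Answer: 1, 4, 5, 6, 7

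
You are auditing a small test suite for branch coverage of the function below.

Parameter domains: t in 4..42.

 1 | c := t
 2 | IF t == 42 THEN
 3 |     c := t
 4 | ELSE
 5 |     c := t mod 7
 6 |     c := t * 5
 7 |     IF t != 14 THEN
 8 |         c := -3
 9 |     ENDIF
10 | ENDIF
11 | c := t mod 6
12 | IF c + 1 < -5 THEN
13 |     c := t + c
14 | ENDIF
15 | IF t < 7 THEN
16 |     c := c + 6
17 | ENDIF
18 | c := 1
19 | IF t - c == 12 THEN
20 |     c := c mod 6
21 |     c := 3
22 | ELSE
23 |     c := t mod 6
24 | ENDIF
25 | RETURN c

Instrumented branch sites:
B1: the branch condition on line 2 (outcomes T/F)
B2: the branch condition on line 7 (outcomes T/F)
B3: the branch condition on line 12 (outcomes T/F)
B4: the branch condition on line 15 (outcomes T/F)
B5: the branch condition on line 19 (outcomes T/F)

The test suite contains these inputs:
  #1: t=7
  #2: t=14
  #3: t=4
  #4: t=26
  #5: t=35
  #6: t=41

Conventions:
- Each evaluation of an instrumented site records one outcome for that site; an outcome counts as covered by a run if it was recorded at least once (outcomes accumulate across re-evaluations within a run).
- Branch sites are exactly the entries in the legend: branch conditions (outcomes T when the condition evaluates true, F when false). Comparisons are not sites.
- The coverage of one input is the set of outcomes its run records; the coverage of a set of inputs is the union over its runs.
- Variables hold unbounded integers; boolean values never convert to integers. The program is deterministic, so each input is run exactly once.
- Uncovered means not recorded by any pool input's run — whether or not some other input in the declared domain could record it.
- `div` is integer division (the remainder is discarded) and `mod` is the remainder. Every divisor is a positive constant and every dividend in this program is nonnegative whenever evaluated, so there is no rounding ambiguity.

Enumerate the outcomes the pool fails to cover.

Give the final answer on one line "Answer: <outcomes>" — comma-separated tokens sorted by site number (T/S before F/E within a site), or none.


run #1 (t=7) runs B1->F, B2->T, B3->F, B4->F, B5->F; records B1=F, B2=T, B3=F, B4=F, B5=F
run #2 (t=14) runs B1->F, B2->F, B3->F, B4->F, B5->F; records B1=F, B2=F, B3=F, B4=F, B5=F
run #3 (t=4) runs B1->F, B2->T, B3->F, B4->T, B5->F; records B1=F, B2=T, B3=F, B4=T, B5=F
run #4 (t=26) runs B1->F, B2->T, B3->F, B4->F, B5->F; records B1=F, B2=T, B3=F, B4=F, B5=F
run #5 (t=35) runs B1->F, B2->T, B3->F, B4->F, B5->F; records B1=F, B2=T, B3=F, B4=F, B5=F
run #6 (t=41) runs B1->F, B2->T, B3->F, B4->F, B5->F; records B1=F, B2=T, B3=F, B4=F, B5=F
union over the pool: B1=F, B2=T, B2=F, B3=F, B4=T, B4=F, B5=F
uncovered (3 of 10): B1=T, B3=T, B5=T
Answer: B1=T, B3=T, B5=T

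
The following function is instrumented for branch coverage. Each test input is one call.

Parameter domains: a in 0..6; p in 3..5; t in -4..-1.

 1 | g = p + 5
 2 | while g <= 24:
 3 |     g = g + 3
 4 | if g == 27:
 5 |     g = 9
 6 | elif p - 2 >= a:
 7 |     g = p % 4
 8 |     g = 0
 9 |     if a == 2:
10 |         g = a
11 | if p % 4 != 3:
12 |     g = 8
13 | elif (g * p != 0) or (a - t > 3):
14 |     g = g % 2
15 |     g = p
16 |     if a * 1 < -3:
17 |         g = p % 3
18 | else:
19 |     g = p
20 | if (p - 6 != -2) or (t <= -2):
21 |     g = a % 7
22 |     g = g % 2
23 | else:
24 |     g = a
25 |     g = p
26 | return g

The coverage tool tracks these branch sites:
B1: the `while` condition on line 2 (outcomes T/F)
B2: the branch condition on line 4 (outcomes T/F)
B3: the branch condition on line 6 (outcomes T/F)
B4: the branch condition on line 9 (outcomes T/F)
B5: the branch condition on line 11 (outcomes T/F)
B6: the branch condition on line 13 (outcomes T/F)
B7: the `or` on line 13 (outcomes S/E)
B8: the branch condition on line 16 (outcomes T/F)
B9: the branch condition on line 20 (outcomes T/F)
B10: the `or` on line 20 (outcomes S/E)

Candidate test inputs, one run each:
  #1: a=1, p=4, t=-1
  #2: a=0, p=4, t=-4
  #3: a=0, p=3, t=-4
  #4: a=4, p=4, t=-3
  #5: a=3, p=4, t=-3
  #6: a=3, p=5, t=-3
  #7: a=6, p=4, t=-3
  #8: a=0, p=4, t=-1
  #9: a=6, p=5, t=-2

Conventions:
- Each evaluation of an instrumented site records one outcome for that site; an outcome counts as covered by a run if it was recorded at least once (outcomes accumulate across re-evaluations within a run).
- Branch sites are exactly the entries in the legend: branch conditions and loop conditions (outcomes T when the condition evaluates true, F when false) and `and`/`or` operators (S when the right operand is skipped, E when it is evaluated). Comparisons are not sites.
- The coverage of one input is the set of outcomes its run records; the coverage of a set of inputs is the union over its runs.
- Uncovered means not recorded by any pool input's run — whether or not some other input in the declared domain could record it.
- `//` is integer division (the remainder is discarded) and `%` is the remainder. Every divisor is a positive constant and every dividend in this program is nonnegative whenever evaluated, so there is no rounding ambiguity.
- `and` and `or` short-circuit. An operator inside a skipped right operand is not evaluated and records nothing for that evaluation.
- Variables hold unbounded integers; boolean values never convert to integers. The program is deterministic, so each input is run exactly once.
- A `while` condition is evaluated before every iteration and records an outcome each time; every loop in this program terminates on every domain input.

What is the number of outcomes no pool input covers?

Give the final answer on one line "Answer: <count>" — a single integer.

test 1 (a=1, p=4, t=-1) fires B1->T, B1->T, B1->T, B1->T, B1->T, B1->T, B1->F, B2->T, B5->T, B10->E, B9->F; hits B1=T, B1=F, B2=T, B5=T, B9=F, B10=E
test 2 (a=0, p=4, t=-4) fires B1->T, B1->T, B1->T, B1->T, B1->T, B1->T, B1->F, B2->T, B5->T, B10->E, B9->T; hits B1=T, B1=F, B2=T, B5=T, B9=T, B10=E
test 3 (a=0, p=3, t=-4) fires B1->T, B1->T, B1->T, B1->T, B1->T, B1->T, B1->F, B2->F, B3->T, B4->F, B5->F, B7->E, B6->T, B8->F, ...; hits B1=T, B1=F, B2=F, B3=T, B4=F, B5=F, B6=T, B7=E, B8=F, B9=T, B10=S
test 4 (a=4, p=4, t=-3) fires B1->T, B1->T, B1->T, B1->T, B1->T, B1->T, B1->F, B2->T, B5->T, B10->E, B9->T; hits B1=T, B1=F, B2=T, B5=T, B9=T, B10=E
test 5 (a=3, p=4, t=-3) fires B1->T, B1->T, B1->T, B1->T, B1->T, B1->T, B1->F, B2->T, B5->T, B10->E, B9->T; hits B1=T, B1=F, B2=T, B5=T, B9=T, B10=E
test 6 (a=3, p=5, t=-3) fires B1->T, B1->T, B1->T, B1->T, B1->T, B1->F, B2->F, B3->T, B4->F, B5->T, B10->S, B9->T; hits B1=T, B1=F, B2=F, B3=T, B4=F, B5=T, B9=T, B10=S
test 7 (a=6, p=4, t=-3) fires B1->T, B1->T, B1->T, B1->T, B1->T, B1->T, B1->F, B2->T, B5->T, B10->E, B9->T; hits B1=T, B1=F, B2=T, B5=T, B9=T, B10=E
test 8 (a=0, p=4, t=-1) fires B1->T, B1->T, B1->T, B1->T, B1->T, B1->T, B1->F, B2->T, B5->T, B10->E, B9->F; hits B1=T, B1=F, B2=T, B5=T, B9=F, B10=E
test 9 (a=6, p=5, t=-2) fires B1->T, B1->T, B1->T, B1->T, B1->T, B1->F, B2->F, B3->F, B5->T, B10->S, B9->T; hits B1=T, B1=F, B2=F, B3=F, B5=T, B9=T, B10=S
union over the pool: B1=T, B1=F, B2=T, B2=F, B3=T, B3=F, B4=F, B5=T, B5=F, B6=T, B7=E, B8=F, B9=T, B9=F, B10=S, B10=E
uncovered (4 of 20): B4=T, B6=F, B7=S, B8=T

Answer: 4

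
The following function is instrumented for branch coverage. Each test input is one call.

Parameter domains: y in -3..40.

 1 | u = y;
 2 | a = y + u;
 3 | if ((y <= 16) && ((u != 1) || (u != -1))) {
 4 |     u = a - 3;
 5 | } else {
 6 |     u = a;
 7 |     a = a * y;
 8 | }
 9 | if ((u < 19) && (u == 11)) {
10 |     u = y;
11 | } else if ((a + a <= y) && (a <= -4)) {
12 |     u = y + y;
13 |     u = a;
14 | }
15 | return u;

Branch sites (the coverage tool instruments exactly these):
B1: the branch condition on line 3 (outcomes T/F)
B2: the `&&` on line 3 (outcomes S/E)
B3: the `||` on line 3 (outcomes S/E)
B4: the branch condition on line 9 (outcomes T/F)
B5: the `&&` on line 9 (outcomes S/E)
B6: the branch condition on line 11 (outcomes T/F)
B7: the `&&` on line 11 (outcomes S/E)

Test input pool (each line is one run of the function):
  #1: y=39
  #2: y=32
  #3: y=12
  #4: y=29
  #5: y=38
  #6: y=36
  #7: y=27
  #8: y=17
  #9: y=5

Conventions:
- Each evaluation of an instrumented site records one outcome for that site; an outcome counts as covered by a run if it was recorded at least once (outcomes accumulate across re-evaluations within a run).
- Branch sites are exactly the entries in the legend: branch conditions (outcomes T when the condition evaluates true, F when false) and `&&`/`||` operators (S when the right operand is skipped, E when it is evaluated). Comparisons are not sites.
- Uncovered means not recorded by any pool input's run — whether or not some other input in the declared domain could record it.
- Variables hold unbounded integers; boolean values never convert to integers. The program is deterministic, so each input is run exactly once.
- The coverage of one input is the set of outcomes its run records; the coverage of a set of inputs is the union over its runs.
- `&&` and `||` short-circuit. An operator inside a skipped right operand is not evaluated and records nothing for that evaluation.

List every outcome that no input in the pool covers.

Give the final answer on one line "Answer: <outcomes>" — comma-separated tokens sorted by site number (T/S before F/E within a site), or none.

input #1 (y=39): events B2->S, B1->F, B5->S, B4->F, B7->S, B6->F; covers B1=F, B2=S, B4=F, B5=S, B6=F, B7=S
input #2 (y=32): events B2->S, B1->F, B5->S, B4->F, B7->S, B6->F; covers B1=F, B2=S, B4=F, B5=S, B6=F, B7=S
input #3 (y=12): events B2->E, B3->S, B1->T, B5->S, B4->F, B7->S, B6->F; covers B1=T, B2=E, B3=S, B4=F, B5=S, B6=F, B7=S
input #4 (y=29): events B2->S, B1->F, B5->S, B4->F, B7->S, B6->F; covers B1=F, B2=S, B4=F, B5=S, B6=F, B7=S
input #5 (y=38): events B2->S, B1->F, B5->S, B4->F, B7->S, B6->F; covers B1=F, B2=S, B4=F, B5=S, B6=F, B7=S
input #6 (y=36): events B2->S, B1->F, B5->S, B4->F, B7->S, B6->F; covers B1=F, B2=S, B4=F, B5=S, B6=F, B7=S
input #7 (y=27): events B2->S, B1->F, B5->S, B4->F, B7->S, B6->F; covers B1=F, B2=S, B4=F, B5=S, B6=F, B7=S
input #8 (y=17): events B2->S, B1->F, B5->S, B4->F, B7->S, B6->F; covers B1=F, B2=S, B4=F, B5=S, B6=F, B7=S
input #9 (y=5): events B2->E, B3->S, B1->T, B5->E, B4->F, B7->S, B6->F; covers B1=T, B2=E, B3=S, B4=F, B5=E, B6=F, B7=S
union over the pool: B1=T, B1=F, B2=S, B2=E, B3=S, B4=F, B5=S, B5=E, B6=F, B7=S
uncovered (4 of 14): B3=E, B4=T, B6=T, B7=E

Answer: B3=E, B4=T, B6=T, B7=E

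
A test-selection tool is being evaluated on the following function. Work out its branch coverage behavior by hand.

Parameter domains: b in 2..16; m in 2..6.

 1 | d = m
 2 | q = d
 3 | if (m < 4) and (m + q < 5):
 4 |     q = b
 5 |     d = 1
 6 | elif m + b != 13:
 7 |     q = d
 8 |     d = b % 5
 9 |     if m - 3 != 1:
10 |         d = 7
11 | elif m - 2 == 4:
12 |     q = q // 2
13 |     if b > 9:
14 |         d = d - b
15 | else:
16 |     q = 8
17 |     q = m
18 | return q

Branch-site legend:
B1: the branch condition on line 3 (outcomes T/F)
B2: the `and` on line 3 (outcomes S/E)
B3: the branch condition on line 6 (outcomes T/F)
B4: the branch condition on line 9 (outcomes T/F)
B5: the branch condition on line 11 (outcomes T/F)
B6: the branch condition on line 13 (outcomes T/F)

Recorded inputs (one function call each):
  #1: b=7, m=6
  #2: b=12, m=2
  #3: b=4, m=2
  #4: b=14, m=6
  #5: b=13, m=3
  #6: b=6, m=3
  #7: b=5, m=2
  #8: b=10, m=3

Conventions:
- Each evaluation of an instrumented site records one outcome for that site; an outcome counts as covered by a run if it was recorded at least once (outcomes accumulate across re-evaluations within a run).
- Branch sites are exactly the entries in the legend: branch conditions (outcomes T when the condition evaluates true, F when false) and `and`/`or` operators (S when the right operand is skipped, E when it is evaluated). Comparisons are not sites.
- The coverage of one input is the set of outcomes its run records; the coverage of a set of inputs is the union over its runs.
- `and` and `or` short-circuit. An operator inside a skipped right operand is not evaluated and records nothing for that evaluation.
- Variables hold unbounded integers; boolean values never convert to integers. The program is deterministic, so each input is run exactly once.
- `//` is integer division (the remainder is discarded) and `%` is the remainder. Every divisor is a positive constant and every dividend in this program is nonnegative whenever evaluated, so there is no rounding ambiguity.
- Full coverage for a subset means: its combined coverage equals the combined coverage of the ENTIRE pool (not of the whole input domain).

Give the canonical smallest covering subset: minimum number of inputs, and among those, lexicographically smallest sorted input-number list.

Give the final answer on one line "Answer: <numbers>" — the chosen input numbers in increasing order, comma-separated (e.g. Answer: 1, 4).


#1 (b=7, m=6) -> B2->S, B1->F, B3->F, B5->T, B6->F; covered: B1=F, B2=S, B3=F, B5=T, B6=F
#2 (b=12, m=2) -> B2->E, B1->T; covered: B1=T, B2=E
#3 (b=4, m=2) -> B2->E, B1->T; covered: B1=T, B2=E
#4 (b=14, m=6) -> B2->S, B1->F, B3->T, B4->T; covered: B1=F, B2=S, B3=T, B4=T
#5 (b=13, m=3) -> B2->E, B1->F, B3->T, B4->T; covered: B1=F, B2=E, B3=T, B4=T
#6 (b=6, m=3) -> B2->E, B1->F, B3->T, B4->T; covered: B1=F, B2=E, B3=T, B4=T
#7 (b=5, m=2) -> B2->E, B1->T; covered: B1=T, B2=E
#8 (b=10, m=3) -> B2->E, B1->F, B3->F, B5->F; covered: B1=F, B2=E, B3=F, B5=F
together the pool reaches 10 outcomes: B1=T, B1=F, B2=S, B2=E, B3=T, B3=F, B4=T, B5=T, B5=F, B6=F
no size-1 subset reaches all 10 outcomes (best union: 5/10)
no size-2 subset reaches all 10 outcomes (best union: 8/10)
no size-3 subset reaches all 10 outcomes (best union: 9/10)
at size 4, {1, 2, 4, 8} reaches all 10 outcomes; every lexicographically earlier size-4 subset fails
Answer: 1, 2, 4, 8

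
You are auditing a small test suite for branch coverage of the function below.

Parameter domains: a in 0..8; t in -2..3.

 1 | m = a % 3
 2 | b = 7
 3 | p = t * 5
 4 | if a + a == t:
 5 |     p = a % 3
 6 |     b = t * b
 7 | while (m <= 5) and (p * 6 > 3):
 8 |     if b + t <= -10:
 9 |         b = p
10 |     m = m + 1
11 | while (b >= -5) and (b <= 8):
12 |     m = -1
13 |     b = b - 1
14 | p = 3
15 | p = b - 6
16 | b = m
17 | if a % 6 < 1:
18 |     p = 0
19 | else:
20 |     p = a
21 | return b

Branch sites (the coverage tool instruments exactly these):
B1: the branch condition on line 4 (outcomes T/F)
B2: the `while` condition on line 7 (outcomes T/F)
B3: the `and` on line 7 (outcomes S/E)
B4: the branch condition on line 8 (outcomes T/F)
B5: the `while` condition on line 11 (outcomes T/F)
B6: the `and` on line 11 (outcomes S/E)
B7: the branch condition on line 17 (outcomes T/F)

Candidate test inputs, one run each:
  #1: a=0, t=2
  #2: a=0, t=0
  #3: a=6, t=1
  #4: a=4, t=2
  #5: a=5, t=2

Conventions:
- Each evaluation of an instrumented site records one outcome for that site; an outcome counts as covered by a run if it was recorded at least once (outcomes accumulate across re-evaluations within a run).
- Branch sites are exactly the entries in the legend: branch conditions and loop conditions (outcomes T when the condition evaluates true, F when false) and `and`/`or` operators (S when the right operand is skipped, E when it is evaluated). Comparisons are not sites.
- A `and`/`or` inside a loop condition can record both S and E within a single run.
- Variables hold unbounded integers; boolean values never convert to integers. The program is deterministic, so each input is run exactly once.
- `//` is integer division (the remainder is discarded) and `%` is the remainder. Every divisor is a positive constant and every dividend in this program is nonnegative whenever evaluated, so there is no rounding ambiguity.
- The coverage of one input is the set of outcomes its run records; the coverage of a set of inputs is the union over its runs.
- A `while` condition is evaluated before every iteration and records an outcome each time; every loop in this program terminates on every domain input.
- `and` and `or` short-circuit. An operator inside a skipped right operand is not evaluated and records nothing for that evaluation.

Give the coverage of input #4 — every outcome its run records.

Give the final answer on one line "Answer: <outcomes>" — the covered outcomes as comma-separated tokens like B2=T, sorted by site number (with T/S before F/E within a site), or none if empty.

Simulating input #4 (a=4, t=2) step by step:
  B1->F, B3->E, B2->T, B4->F, B3->E, B2->T, B4->F, B3->E, B2->T, B4->F
  B3->E, B2->T, B4->F, B3->E, B2->T, B4->F, B3->S, B2->F, B6->E, B5->T
  B6->E, B5->T, B6->E, B5->T, B6->E, B5->T, B6->E, B5->T, B6->E, B5->T
  B6->E, B5->T, B6->E, B5->T, B6->E, B5->T, B6->E, B5->T, B6->E, B5->T
  B6->E, B5->T, B6->E, B5->T, B6->S, B5->F, B7->F
collecting distinct outcomes: B1=F, B2=T, B2=F, B3=S, B3=E, B4=F, B5=T, B5=F, B6=S, B6=E, B7=F

Answer: B1=F, B2=T, B2=F, B3=S, B3=E, B4=F, B5=T, B5=F, B6=S, B6=E, B7=F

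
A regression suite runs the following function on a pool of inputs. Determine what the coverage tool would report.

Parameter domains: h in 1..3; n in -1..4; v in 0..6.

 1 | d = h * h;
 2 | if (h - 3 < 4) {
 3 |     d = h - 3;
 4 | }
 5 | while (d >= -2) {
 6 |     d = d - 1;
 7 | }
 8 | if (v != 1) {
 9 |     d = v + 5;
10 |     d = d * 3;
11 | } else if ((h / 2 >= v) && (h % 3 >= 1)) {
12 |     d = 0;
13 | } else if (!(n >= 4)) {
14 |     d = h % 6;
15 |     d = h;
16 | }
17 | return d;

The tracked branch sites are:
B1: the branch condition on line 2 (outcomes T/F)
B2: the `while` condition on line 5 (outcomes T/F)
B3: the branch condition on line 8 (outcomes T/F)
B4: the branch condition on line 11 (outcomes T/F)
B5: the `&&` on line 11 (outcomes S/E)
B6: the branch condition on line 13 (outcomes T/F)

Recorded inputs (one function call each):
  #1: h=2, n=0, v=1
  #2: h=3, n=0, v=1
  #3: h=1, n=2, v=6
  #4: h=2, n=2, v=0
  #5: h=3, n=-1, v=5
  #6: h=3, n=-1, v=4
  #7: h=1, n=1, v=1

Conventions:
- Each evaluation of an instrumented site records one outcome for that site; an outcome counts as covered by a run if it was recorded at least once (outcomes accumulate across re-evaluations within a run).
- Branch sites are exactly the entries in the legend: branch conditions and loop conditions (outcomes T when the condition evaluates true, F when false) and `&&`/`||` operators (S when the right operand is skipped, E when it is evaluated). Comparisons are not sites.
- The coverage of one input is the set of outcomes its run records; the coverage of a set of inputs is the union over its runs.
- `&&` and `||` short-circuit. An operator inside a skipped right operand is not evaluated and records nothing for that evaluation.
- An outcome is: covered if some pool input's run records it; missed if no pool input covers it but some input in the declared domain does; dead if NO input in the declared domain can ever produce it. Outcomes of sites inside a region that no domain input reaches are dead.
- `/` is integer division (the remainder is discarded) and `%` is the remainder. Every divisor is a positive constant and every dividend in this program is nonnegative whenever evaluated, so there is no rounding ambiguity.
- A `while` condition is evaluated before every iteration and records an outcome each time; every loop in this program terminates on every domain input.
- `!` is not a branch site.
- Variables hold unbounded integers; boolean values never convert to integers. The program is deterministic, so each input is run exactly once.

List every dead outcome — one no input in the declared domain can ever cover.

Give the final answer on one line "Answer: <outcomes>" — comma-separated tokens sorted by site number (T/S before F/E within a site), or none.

checking every outcome against all 126 domain inputs:
  B1=F: zero occurrences over every domain input -> dead
  reachable outcomes have witnesses, e.g. B1=T (e.g. h=1, n=-1, v=0), B2=T (e.g. h=1, n=-1, v=0), B2=F (e.g. h=1, n=-1, v=0), B3=T (e.g. h=1, n=-1, v=0)

Answer: B1=F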